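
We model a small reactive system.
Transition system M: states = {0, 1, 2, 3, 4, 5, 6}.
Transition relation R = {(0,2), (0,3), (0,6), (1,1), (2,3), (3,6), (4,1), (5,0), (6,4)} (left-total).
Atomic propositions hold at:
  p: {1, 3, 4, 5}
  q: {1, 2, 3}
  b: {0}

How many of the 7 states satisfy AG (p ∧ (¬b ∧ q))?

Sat(¬b) = {1, 2, 3, 4, 5, 6}
Sat(¬b ∧ q) = {1, 2, 3}
Sat(p ∧ (¬b ∧ q)) = {1, 3}
AG (p ∧ (¬b ∧ q)): greatest fixpoint, start Z0 = {1, 3}, keep only states in Sat with every successor in Z. Z1 = {1}; fixed.
Sat(AG (p ∧ (¬b ∧ q))) = {1}
|Sat(AG (p ∧ (¬b ∧ q)))| = |{1}| = 1.

1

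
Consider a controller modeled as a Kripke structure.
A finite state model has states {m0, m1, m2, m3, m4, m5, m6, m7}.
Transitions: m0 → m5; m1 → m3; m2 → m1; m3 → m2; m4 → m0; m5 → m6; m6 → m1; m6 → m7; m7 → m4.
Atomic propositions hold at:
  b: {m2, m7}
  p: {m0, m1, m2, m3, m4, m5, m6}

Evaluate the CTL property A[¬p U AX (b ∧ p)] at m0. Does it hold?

Sat(¬p) = {m7}
Sat(b ∧ p) = {m2}
Sat(AX (b ∧ p)) = {s : every successor in {m2}} = {m3}
A[¬p U AX (b ∧ p)]: least fixpoint, start Z0 = Sat(AX (b ∧ p)) = {m3}, add states in Sat(¬p) with every successor in Z. Already a fixed point.
Sat(A[¬p U AX (b ∧ p)]) = {m3}
m0 ∉ Sat(A[¬p U AX (b ∧ p)]) = {m3}, so the formula does not hold at m0.

No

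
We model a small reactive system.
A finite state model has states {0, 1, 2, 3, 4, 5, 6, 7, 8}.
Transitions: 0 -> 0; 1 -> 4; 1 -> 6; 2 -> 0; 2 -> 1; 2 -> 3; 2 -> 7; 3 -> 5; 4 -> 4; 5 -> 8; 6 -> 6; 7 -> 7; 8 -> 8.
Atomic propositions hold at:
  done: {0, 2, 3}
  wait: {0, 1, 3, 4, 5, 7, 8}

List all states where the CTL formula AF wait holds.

{0, 1, 2, 3, 4, 5, 7, 8}

AF wait: least fixpoint, start Z0 = {0, 1, 3, 4, 5, 7, 8}, add states with every successor in Z. Z1 = {0, 1, 2, 3, 4, 5, 7, 8}; fixed.
Sat(AF wait) = {0, 1, 2, 3, 4, 5, 7, 8}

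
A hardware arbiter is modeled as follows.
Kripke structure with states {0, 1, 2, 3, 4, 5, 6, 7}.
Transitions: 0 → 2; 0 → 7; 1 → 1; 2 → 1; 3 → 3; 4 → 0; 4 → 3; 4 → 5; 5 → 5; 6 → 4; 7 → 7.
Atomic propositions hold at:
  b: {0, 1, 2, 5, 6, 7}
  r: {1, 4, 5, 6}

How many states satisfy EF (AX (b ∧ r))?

Sat(b ∧ r) = {1, 5, 6}
Sat(AX (b ∧ r)) = {s : every successor in {1, 5, 6}} = {1, 2, 5}
EF (AX (b ∧ r)): least fixpoint, start Z0 = {1, 2, 5}, add states with some successor in Z. Z1 = {0, 1, 2, 4, 5}; Z2 = {0, 1, 2, 4, 5, 6}; fixed.
Sat(EF (AX (b ∧ r))) = {0, 1, 2, 4, 5, 6}
|Sat(EF (AX (b ∧ r)))| = |{0, 1, 2, 4, 5, 6}| = 6.

6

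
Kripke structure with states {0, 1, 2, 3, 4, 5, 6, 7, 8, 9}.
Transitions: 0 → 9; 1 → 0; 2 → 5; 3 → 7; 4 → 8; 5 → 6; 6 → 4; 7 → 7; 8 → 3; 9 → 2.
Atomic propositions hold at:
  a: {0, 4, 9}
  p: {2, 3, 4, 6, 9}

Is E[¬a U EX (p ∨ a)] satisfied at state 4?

No

Sat(¬a) = {1, 2, 3, 5, 6, 7, 8}
Sat(p ∨ a) = {0, 2, 3, 4, 6, 9}
Sat(EX (p ∨ a)) = {s : some successor in {0, 2, 3, 4, 6, 9}} = {0, 1, 5, 6, 8, 9}
E[¬a U EX (p ∨ a)]: least fixpoint, start Z0 = Sat(EX (p ∨ a)) = {0, 1, 5, 6, 8, 9}, add states in Sat(¬a) with some successor in Z. Z1 = {0, 1, 2, 5, 6, 8, 9}; fixed.
Sat(E[¬a U EX (p ∨ a)]) = {0, 1, 2, 5, 6, 8, 9}
4 ∉ Sat(E[¬a U EX (p ∨ a)]) = {0, 1, 2, 5, 6, 8, 9}, so the formula does not hold at 4.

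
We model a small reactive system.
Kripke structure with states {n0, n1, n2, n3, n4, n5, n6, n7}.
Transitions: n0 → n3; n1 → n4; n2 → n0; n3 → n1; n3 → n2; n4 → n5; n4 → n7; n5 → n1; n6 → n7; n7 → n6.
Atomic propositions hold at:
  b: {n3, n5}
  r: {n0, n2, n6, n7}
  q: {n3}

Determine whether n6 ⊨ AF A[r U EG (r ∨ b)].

Yes

Sat(r ∨ b) = {n0, n2, n3, n5, n6, n7}
EG (r ∨ b): greatest fixpoint, start Z0 = {n0, n2, n3, n5, n6, n7}, keep only states in Sat with some successor in Z. Z1 = {n0, n2, n3, n6, n7}; fixed.
Sat(EG (r ∨ b)) = {n0, n2, n3, n6, n7}
A[r U EG (r ∨ b)]: least fixpoint, start Z0 = Sat(EG (r ∨ b)) = {n0, n2, n3, n6, n7}, add states in Sat(r) with every successor in Z. Already a fixed point.
Sat(A[r U EG (r ∨ b)]) = {n0, n2, n3, n6, n7}
AF A[r U EG (r ∨ b)]: least fixpoint, start Z0 = {n0, n2, n3, n6, n7}, add states with every successor in Z. Already a fixed point.
Sat(AF A[r U EG (r ∨ b)]) = {n0, n2, n3, n6, n7}
n6 ∈ Sat(AF A[r U EG (r ∨ b)]) = {n0, n2, n3, n6, n7}, so the formula holds at n6.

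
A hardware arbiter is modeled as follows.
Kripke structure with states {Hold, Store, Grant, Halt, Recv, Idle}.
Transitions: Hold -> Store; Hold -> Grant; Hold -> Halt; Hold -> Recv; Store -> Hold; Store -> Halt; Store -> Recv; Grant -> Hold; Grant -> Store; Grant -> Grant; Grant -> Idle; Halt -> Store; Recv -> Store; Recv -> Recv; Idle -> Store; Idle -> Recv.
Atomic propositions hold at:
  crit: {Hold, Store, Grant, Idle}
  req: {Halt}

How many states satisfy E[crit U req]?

E[crit U req]: least fixpoint, start Z0 = Sat(req) = {Halt}, add states in Sat(crit) with some successor in Z. Z1 = {Hold, Store, Halt}; Z2 = {Hold, Store, Grant, Halt, Idle}; fixed.
Sat(E[crit U req]) = {Hold, Store, Grant, Halt, Idle}
|Sat(E[crit U req])| = |{Hold, Store, Grant, Halt, Idle}| = 5.

5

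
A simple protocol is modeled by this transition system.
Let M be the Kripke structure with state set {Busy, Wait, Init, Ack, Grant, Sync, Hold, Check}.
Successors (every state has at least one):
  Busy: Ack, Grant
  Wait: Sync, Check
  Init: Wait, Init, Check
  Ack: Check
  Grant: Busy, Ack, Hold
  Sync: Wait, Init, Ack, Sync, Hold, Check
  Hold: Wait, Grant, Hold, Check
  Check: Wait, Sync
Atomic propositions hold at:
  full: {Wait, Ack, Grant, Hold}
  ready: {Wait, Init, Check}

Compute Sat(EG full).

{Grant, Hold}

EG full: greatest fixpoint, start Z0 = {Wait, Ack, Grant, Hold}, keep only states in Sat with some successor in Z. Z1 = {Grant, Hold}; fixed.
Sat(EG full) = {Grant, Hold}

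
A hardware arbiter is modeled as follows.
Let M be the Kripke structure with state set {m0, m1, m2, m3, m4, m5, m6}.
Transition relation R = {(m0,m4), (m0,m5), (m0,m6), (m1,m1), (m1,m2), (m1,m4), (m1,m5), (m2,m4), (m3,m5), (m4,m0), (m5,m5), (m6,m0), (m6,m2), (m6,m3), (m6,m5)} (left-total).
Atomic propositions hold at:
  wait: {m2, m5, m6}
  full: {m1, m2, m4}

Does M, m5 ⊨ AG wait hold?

AG wait: greatest fixpoint, start Z0 = {m2, m5, m6}, keep only states in Sat with every successor in Z. Z1 = {m5}; fixed.
Sat(AG wait) = {m5}
m5 ∈ Sat(AG wait) = {m5}, so the formula holds at m5.

Yes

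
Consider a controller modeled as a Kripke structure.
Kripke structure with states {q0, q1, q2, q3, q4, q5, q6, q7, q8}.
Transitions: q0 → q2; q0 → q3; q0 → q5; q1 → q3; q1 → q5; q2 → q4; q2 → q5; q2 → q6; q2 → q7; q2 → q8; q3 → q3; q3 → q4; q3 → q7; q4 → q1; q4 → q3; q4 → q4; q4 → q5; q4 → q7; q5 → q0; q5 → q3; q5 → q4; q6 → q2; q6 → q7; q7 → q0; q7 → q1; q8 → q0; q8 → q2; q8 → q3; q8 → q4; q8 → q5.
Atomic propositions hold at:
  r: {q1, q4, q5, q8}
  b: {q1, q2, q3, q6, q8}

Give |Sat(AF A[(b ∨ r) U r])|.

Sat(b ∨ r) = {q1, q2, q3, q4, q5, q6, q8}
A[(b ∨ r) U r]: least fixpoint, start Z0 = Sat(r) = {q1, q4, q5, q8}, add states in Sat(b ∨ r) with every successor in Z. Already a fixed point.
Sat(A[(b ∨ r) U r]) = {q1, q4, q5, q8}
AF A[(b ∨ r) U r]: least fixpoint, start Z0 = {q1, q4, q5, q8}, add states with every successor in Z. Already a fixed point.
Sat(AF A[(b ∨ r) U r]) = {q1, q4, q5, q8}
|Sat(AF A[(b ∨ r) U r])| = |{q1, q4, q5, q8}| = 4.

4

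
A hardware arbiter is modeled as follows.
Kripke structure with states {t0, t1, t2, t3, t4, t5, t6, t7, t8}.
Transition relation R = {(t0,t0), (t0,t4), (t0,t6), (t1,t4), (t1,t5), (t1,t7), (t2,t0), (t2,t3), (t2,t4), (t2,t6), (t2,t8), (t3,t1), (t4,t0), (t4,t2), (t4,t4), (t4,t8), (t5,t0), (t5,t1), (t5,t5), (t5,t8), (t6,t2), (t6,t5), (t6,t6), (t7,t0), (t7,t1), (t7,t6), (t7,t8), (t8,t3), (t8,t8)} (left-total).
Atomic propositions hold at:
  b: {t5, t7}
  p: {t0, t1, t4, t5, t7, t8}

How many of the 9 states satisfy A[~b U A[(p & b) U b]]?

2

Sat(~b) = {t0, t1, t2, t3, t4, t6, t8}
Sat(p & b) = {t5, t7}
A[(p & b) U b]: least fixpoint, start Z0 = Sat(b) = {t5, t7}, add states in Sat(p & b) with every successor in Z. Already a fixed point.
Sat(A[(p & b) U b]) = {t5, t7}
A[~b U A[(p & b) U b]]: least fixpoint, start Z0 = Sat(A[(p & b) U b]) = {t5, t7}, add states in Sat(~b) with every successor in Z. Already a fixed point.
Sat(A[~b U A[(p & b) U b]]) = {t5, t7}
|Sat(A[~b U A[(p & b) U b]])| = |{t5, t7}| = 2.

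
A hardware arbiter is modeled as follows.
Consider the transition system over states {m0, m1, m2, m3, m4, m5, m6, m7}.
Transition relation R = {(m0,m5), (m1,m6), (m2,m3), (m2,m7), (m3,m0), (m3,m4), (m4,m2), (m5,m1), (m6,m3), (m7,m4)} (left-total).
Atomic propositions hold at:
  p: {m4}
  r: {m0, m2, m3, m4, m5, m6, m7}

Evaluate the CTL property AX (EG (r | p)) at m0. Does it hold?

Sat(r | p) = {m0, m2, m3, m4, m5, m6, m7}
EG (r | p): greatest fixpoint, start Z0 = {m0, m2, m3, m4, m5, m6, m7}, keep only states in Sat with some successor in Z. Z1 = {m0, m2, m3, m4, m6, m7}; Z2 = {m2, m3, m4, m6, m7}; fixed.
Sat(EG (r | p)) = {m2, m3, m4, m6, m7}
Sat(AX (EG (r | p))) = {s : every successor in {m2, m3, m4, m6, m7}} = {m1, m2, m4, m6, m7}
m0 ∉ Sat(AX (EG (r | p))) = {m1, m2, m4, m6, m7}, so the formula does not hold at m0.

No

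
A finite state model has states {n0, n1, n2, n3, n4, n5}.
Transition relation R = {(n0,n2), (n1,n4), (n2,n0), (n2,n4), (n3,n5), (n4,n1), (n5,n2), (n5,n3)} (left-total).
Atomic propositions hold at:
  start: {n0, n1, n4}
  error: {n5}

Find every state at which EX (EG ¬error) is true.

Sat(¬error) = {n0, n1, n2, n3, n4}
EG ¬error: greatest fixpoint, start Z0 = {n0, n1, n2, n3, n4}, keep only states in Sat with some successor in Z. Z1 = {n0, n1, n2, n4}; fixed.
Sat(EG ¬error) = {n0, n1, n2, n4}
Sat(EX (EG ¬error)) = {s : some successor in {n0, n1, n2, n4}} = {n0, n1, n2, n4, n5}

{n0, n1, n2, n4, n5}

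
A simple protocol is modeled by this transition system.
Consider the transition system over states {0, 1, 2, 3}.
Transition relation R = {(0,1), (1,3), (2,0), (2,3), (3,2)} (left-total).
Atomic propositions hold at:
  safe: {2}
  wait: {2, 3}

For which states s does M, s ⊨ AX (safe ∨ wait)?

Sat(safe ∨ wait) = {2, 3}
Sat(AX (safe ∨ wait)) = {s : every successor in {2, 3}} = {1, 3}

{1, 3}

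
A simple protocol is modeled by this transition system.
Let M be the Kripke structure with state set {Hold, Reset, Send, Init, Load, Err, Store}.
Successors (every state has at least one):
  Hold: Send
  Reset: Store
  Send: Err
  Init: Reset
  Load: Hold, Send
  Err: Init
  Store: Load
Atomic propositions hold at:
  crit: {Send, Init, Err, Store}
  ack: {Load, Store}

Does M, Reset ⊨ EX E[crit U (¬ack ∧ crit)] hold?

No

Sat(¬ack) = {Hold, Reset, Send, Init, Err}
Sat(¬ack ∧ crit) = {Send, Init, Err}
E[crit U (¬ack ∧ crit)]: least fixpoint, start Z0 = Sat((¬ack ∧ crit)) = {Send, Init, Err}, add states in Sat(crit) with some successor in Z. Already a fixed point.
Sat(E[crit U (¬ack ∧ crit)]) = {Send, Init, Err}
Sat(EX E[crit U (¬ack ∧ crit)]) = {s : some successor in {Send, Init, Err}} = {Hold, Send, Load, Err}
Reset ∉ Sat(EX E[crit U (¬ack ∧ crit)]) = {Hold, Send, Load, Err}, so the formula does not hold at Reset.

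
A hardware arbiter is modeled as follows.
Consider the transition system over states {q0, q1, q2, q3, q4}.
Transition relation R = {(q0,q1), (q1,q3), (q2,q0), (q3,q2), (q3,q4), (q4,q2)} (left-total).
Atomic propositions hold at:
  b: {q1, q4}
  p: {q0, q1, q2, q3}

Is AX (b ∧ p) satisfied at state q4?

No

Sat(b ∧ p) = {q1}
Sat(AX (b ∧ p)) = {s : every successor in {q1}} = {q0}
q4 ∉ Sat(AX (b ∧ p)) = {q0}, so the formula does not hold at q4.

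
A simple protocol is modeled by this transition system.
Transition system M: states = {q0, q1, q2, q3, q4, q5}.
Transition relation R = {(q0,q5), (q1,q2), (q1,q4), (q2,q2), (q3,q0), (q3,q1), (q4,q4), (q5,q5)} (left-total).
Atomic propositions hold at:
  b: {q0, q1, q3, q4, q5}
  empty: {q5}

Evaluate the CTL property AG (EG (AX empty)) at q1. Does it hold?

Sat(AX empty) = {s : every successor in {q5}} = {q0, q5}
EG (AX empty): greatest fixpoint, start Z0 = {q0, q5}, keep only states in Sat with some successor in Z. Already a fixed point.
Sat(EG (AX empty)) = {q0, q5}
AG (EG (AX empty)): greatest fixpoint, start Z0 = {q0, q5}, keep only states in Sat with every successor in Z. Already a fixed point.
Sat(AG (EG (AX empty))) = {q0, q5}
q1 ∉ Sat(AG (EG (AX empty))) = {q0, q5}, so the formula does not hold at q1.

No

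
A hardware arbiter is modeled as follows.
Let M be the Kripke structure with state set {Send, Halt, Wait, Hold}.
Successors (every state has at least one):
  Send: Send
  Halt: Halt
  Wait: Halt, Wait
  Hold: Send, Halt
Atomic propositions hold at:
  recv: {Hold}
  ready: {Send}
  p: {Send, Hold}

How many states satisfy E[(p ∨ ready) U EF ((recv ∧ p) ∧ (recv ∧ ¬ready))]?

Sat(p ∨ ready) = {Send, Hold}
Sat(recv ∧ p) = {Hold}
Sat(¬ready) = {Halt, Wait, Hold}
Sat(recv ∧ ¬ready) = {Hold}
Sat((recv ∧ p) ∧ (recv ∧ ¬ready)) = {Hold}
EF ((recv ∧ p) ∧ (recv ∧ ¬ready)): least fixpoint, start Z0 = {Hold}, add states with some successor in Z. Already a fixed point.
Sat(EF ((recv ∧ p) ∧ (recv ∧ ¬ready))) = {Hold}
E[(p ∨ ready) U EF ((recv ∧ p) ∧ (recv ∧ ¬ready))]: least fixpoint, start Z0 = Sat(EF ((recv ∧ p) ∧ (recv ∧ ¬ready))) = {Hold}, add states in Sat(p ∨ ready) with some successor in Z. Already a fixed point.
Sat(E[(p ∨ ready) U EF ((recv ∧ p) ∧ (recv ∧ ¬ready))]) = {Hold}
|Sat(E[(p ∨ ready) U EF ((recv ∧ p) ∧ (recv ∧ ¬ready))])| = |{Hold}| = 1.

1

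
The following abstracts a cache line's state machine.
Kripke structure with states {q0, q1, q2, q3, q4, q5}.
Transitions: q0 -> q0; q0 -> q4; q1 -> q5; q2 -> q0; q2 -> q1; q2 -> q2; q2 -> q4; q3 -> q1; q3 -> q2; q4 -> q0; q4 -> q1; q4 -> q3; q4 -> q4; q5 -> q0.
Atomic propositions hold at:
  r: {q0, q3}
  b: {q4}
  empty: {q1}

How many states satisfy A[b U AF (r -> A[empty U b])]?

5

A[empty U b]: least fixpoint, start Z0 = Sat(b) = {q4}, add states in Sat(empty) with every successor in Z. Already a fixed point.
Sat(A[empty U b]) = {q4}
Sat(r -> A[empty U b]) = {q1, q2, q4, q5}
AF (r -> A[empty U b]): least fixpoint, start Z0 = {q1, q2, q4, q5}, add states with every successor in Z. Z1 = {q1, q2, q3, q4, q5}; fixed.
Sat(AF (r -> A[empty U b])) = {q1, q2, q3, q4, q5}
A[b U AF (r -> A[empty U b])]: least fixpoint, start Z0 = Sat(AF (r -> A[empty U b])) = {q1, q2, q3, q4, q5}, add states in Sat(b) with every successor in Z. Already a fixed point.
Sat(A[b U AF (r -> A[empty U b])]) = {q1, q2, q3, q4, q5}
|Sat(A[b U AF (r -> A[empty U b])])| = |{q1, q2, q3, q4, q5}| = 5.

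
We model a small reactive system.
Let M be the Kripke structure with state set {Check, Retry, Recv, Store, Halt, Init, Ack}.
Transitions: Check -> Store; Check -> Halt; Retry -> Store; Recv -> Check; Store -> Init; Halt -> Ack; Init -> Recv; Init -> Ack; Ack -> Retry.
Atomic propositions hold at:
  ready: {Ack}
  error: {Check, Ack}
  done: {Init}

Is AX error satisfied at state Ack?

No

Sat(AX error) = {s : every successor in {Check, Ack}} = {Recv, Halt}
Ack ∉ Sat(AX error) = {Recv, Halt}, so the formula does not hold at Ack.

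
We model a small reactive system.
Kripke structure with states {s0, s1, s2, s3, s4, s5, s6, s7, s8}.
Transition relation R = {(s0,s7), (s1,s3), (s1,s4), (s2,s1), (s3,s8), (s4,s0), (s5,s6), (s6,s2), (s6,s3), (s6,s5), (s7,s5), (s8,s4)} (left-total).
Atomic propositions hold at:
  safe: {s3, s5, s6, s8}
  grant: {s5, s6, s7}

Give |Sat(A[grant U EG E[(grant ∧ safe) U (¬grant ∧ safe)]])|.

Sat(grant ∧ safe) = {s5, s6}
Sat(¬grant) = {s0, s1, s2, s3, s4, s8}
Sat(¬grant ∧ safe) = {s3, s8}
E[(grant ∧ safe) U (¬grant ∧ safe)]: least fixpoint, start Z0 = Sat((¬grant ∧ safe)) = {s3, s8}, add states in Sat(grant ∧ safe) with some successor in Z. Z1 = {s3, s6, s8}; Z2 = {s3, s5, s6, s8}; fixed.
Sat(E[(grant ∧ safe) U (¬grant ∧ safe)]) = {s3, s5, s6, s8}
EG E[(grant ∧ safe) U (¬grant ∧ safe)]: greatest fixpoint, start Z0 = {s3, s5, s6, s8}, keep only states in Sat with some successor in Z. Z1 = {s3, s5, s6}; Z2 = {s5, s6}; fixed.
Sat(EG E[(grant ∧ safe) U (¬grant ∧ safe)]) = {s5, s6}
A[grant U EG E[(grant ∧ safe) U (¬grant ∧ safe)]]: least fixpoint, start Z0 = Sat(EG E[(grant ∧ safe) U (¬grant ∧ safe)]) = {s5, s6}, add states in Sat(grant) with every successor in Z. Z1 = {s5, s6, s7}; fixed.
Sat(A[grant U EG E[(grant ∧ safe) U (¬grant ∧ safe)]]) = {s5, s6, s7}
|Sat(A[grant U EG E[(grant ∧ safe) U (¬grant ∧ safe)]])| = |{s5, s6, s7}| = 3.

3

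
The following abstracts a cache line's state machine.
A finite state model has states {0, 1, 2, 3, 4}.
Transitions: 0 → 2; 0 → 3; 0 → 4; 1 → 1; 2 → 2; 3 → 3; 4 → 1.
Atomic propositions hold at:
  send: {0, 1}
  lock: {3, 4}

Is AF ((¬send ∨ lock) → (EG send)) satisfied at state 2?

No

Sat(¬send) = {2, 3, 4}
Sat(¬send ∨ lock) = {2, 3, 4}
EG send: greatest fixpoint, start Z0 = {0, 1}, keep only states in Sat with some successor in Z. Z1 = {1}; fixed.
Sat(EG send) = {1}
Sat((¬send ∨ lock) → (EG send)) = {0, 1}
AF ((¬send ∨ lock) → (EG send)): least fixpoint, start Z0 = {0, 1}, add states with every successor in Z. Z1 = {0, 1, 4}; fixed.
Sat(AF ((¬send ∨ lock) → (EG send))) = {0, 1, 4}
2 ∉ Sat(AF ((¬send ∨ lock) → (EG send))) = {0, 1, 4}, so the formula does not hold at 2.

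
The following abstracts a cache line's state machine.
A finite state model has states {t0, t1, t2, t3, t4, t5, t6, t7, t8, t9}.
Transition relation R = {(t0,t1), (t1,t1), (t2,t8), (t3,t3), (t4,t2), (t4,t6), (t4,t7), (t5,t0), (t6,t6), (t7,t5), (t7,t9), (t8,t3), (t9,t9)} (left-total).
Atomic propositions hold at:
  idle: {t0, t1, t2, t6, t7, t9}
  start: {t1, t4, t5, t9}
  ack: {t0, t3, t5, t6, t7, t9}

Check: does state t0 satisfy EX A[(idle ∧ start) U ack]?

No

Sat(idle ∧ start) = {t1, t9}
A[(idle ∧ start) U ack]: least fixpoint, start Z0 = Sat(ack) = {t0, t3, t5, t6, t7, t9}, add states in Sat(idle ∧ start) with every successor in Z. Already a fixed point.
Sat(A[(idle ∧ start) U ack]) = {t0, t3, t5, t6, t7, t9}
Sat(EX A[(idle ∧ start) U ack]) = {s : some successor in {t0, t3, t5, t6, t7, t9}} = {t3, t4, t5, t6, t7, t8, t9}
t0 ∉ Sat(EX A[(idle ∧ start) U ack]) = {t3, t4, t5, t6, t7, t8, t9}, so the formula does not hold at t0.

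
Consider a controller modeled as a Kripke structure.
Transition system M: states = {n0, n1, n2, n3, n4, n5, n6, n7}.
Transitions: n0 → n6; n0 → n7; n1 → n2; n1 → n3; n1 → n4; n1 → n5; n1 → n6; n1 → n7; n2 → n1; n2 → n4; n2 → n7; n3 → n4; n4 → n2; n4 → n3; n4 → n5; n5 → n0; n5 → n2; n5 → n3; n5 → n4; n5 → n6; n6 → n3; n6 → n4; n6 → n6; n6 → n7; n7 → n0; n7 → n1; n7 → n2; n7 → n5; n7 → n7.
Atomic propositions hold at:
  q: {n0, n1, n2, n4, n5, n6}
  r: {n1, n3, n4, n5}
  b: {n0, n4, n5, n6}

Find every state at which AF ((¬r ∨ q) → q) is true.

{n0, n1, n2, n3, n4, n5, n6}

Sat(¬r) = {n0, n2, n6, n7}
Sat(¬r ∨ q) = {n0, n1, n2, n4, n5, n6, n7}
Sat((¬r ∨ q) → q) = {n0, n1, n2, n3, n4, n5, n6}
AF ((¬r ∨ q) → q): least fixpoint, start Z0 = {n0, n1, n2, n3, n4, n5, n6}, add states with every successor in Z. Already a fixed point.
Sat(AF ((¬r ∨ q) → q)) = {n0, n1, n2, n3, n4, n5, n6}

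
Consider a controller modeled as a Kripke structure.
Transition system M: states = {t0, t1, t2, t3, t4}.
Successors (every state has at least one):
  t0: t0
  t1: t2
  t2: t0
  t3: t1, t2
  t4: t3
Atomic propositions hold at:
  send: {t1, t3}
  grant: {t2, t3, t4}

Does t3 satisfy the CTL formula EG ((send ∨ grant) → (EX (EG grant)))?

Sat(send ∨ grant) = {t1, t2, t3, t4}
EG grant: greatest fixpoint, start Z0 = {t2, t3, t4}, keep only states in Sat with some successor in Z. Z1 = {t3, t4}; Z2 = {t4}; Z3 = ∅; fixed.
Sat(EG grant) = ∅
Sat(EX (EG grant)) = {s : some successor in ∅} = ∅
Sat((send ∨ grant) → (EX (EG grant))) = {t0}
EG ((send ∨ grant) → (EX (EG grant))): greatest fixpoint, start Z0 = {t0}, keep only states in Sat with some successor in Z. Already a fixed point.
Sat(EG ((send ∨ grant) → (EX (EG grant)))) = {t0}
t3 ∉ Sat(EG ((send ∨ grant) → (EX (EG grant)))) = {t0}, so the formula does not hold at t3.

No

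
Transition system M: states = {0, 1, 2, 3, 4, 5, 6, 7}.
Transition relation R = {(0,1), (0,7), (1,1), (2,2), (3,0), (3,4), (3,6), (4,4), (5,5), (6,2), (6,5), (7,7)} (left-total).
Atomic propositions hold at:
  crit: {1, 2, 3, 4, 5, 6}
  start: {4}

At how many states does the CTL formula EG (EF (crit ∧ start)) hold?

Sat(crit ∧ start) = {4}
EF (crit ∧ start): least fixpoint, start Z0 = {4}, add states with some successor in Z. Z1 = {3, 4}; fixed.
Sat(EF (crit ∧ start)) = {3, 4}
EG (EF (crit ∧ start)): greatest fixpoint, start Z0 = {3, 4}, keep only states in Sat with some successor in Z. Already a fixed point.
Sat(EG (EF (crit ∧ start))) = {3, 4}
|Sat(EG (EF (crit ∧ start)))| = |{3, 4}| = 2.

2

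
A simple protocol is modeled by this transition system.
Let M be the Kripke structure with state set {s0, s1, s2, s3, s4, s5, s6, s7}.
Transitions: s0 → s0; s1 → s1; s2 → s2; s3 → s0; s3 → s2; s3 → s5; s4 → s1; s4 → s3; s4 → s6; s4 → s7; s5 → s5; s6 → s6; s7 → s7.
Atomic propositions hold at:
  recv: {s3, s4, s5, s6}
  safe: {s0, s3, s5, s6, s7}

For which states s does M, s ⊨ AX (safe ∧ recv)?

Sat(safe ∧ recv) = {s3, s5, s6}
Sat(AX (safe ∧ recv)) = {s : every successor in {s3, s5, s6}} = {s5, s6}

{s5, s6}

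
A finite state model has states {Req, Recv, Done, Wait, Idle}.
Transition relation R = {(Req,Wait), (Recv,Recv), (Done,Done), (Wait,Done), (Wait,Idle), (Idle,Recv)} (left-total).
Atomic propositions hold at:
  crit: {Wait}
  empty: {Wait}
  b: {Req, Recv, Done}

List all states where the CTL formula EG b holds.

EG b: greatest fixpoint, start Z0 = {Req, Recv, Done}, keep only states in Sat with some successor in Z. Z1 = {Recv, Done}; fixed.
Sat(EG b) = {Recv, Done}

{Recv, Done}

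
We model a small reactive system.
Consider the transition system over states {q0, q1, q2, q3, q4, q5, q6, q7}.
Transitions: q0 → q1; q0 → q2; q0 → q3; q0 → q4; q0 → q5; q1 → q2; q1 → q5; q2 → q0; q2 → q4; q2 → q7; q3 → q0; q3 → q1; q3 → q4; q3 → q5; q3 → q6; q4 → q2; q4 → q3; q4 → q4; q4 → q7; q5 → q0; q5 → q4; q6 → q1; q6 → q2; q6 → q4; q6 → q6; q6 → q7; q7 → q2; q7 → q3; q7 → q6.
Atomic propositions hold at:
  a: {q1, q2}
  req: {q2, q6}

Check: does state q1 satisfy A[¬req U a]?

Sat(¬req) = {q0, q1, q3, q4, q5, q7}
A[¬req U a]: least fixpoint, start Z0 = Sat(a) = {q1, q2}, add states in Sat(¬req) with every successor in Z. Already a fixed point.
Sat(A[¬req U a]) = {q1, q2}
q1 ∈ Sat(A[¬req U a]) = {q1, q2}, so the formula holds at q1.

Yes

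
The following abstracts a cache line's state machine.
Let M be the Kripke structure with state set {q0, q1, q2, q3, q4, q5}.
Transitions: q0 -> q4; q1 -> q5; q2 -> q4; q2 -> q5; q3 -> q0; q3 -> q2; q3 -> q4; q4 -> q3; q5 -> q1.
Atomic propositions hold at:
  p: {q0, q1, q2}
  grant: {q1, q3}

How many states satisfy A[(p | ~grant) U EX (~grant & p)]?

3

Sat(~grant) = {q0, q2, q4, q5}
Sat(p | ~grant) = {q0, q1, q2, q4, q5}
Sat(~grant & p) = {q0, q2}
Sat(EX (~grant & p)) = {s : some successor in {q0, q2}} = {q3}
A[(p | ~grant) U EX (~grant & p)]: least fixpoint, start Z0 = Sat(EX (~grant & p)) = {q3}, add states in Sat(p | ~grant) with every successor in Z. Z1 = {q3, q4}; Z2 = {q0, q3, q4}; fixed.
Sat(A[(p | ~grant) U EX (~grant & p)]) = {q0, q3, q4}
|Sat(A[(p | ~grant) U EX (~grant & p)])| = |{q0, q3, q4}| = 3.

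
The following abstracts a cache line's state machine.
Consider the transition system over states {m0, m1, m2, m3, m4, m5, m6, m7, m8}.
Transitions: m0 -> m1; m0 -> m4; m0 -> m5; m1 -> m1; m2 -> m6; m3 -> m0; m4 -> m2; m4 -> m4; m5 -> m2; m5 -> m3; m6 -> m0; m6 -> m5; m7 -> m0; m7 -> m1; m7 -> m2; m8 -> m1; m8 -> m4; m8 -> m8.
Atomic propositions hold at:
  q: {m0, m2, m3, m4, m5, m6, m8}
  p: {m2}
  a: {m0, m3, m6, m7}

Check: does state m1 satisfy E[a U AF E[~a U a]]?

No

Sat(~a) = {m1, m2, m4, m5, m8}
E[~a U a]: least fixpoint, start Z0 = Sat(a) = {m0, m3, m6, m7}, add states in Sat(~a) with some successor in Z. Z1 = {m0, m2, m3, m5, m6, m7}; Z2 = {m0, m2, m3, m4, m5, m6, m7}; Z3 = {m0, m2, m3, m4, m5, m6, m7, m8}; fixed.
Sat(E[~a U a]) = {m0, m2, m3, m4, m5, m6, m7, m8}
AF E[~a U a]: least fixpoint, start Z0 = {m0, m2, m3, m4, m5, m6, m7, m8}, add states with every successor in Z. Already a fixed point.
Sat(AF E[~a U a]) = {m0, m2, m3, m4, m5, m6, m7, m8}
E[a U AF E[~a U a]]: least fixpoint, start Z0 = Sat(AF E[~a U a]) = {m0, m2, m3, m4, m5, m6, m7, m8}, add states in Sat(a) with some successor in Z. Already a fixed point.
Sat(E[a U AF E[~a U a]]) = {m0, m2, m3, m4, m5, m6, m7, m8}
m1 ∉ Sat(E[a U AF E[~a U a]]) = {m0, m2, m3, m4, m5, m6, m7, m8}, so the formula does not hold at m1.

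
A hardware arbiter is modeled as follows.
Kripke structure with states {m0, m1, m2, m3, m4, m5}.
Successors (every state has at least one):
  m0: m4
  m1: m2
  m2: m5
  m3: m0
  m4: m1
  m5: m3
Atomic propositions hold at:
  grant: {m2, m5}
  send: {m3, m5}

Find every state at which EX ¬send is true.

Sat(¬send) = {m0, m1, m2, m4}
Sat(EX ¬send) = {s : some successor in {m0, m1, m2, m4}} = {m0, m1, m3, m4}

{m0, m1, m3, m4}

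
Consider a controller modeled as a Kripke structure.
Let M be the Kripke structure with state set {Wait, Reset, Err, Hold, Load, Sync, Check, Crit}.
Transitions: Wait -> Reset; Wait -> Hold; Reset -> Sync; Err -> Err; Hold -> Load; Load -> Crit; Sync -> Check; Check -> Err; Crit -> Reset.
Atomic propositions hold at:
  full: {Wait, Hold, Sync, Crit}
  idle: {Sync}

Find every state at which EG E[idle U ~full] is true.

Sat(~full) = {Reset, Err, Load, Check}
E[idle U ~full]: least fixpoint, start Z0 = Sat(~full) = {Reset, Err, Load, Check}, add states in Sat(idle) with some successor in Z. Z1 = {Reset, Err, Load, Sync, Check}; fixed.
Sat(E[idle U ~full]) = {Reset, Err, Load, Sync, Check}
EG E[idle U ~full]: greatest fixpoint, start Z0 = {Reset, Err, Load, Sync, Check}, keep only states in Sat with some successor in Z. Z1 = {Reset, Err, Sync, Check}; fixed.
Sat(EG E[idle U ~full]) = {Reset, Err, Sync, Check}

{Reset, Err, Sync, Check}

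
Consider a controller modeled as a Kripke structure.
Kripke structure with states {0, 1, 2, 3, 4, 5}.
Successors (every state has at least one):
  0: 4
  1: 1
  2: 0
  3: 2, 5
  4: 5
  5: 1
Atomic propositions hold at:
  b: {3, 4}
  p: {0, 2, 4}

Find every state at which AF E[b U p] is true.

E[b U p]: least fixpoint, start Z0 = Sat(p) = {0, 2, 4}, add states in Sat(b) with some successor in Z. Z1 = {0, 2, 3, 4}; fixed.
Sat(E[b U p]) = {0, 2, 3, 4}
AF E[b U p]: least fixpoint, start Z0 = {0, 2, 3, 4}, add states with every successor in Z. Already a fixed point.
Sat(AF E[b U p]) = {0, 2, 3, 4}

{0, 2, 3, 4}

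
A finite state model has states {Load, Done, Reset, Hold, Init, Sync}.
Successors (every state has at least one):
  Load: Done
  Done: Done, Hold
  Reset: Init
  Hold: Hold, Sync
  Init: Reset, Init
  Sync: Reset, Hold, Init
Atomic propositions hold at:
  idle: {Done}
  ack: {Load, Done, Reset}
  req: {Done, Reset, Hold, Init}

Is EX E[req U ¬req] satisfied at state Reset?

No

Sat(¬req) = {Load, Sync}
E[req U ¬req]: least fixpoint, start Z0 = Sat(¬req) = {Load, Sync}, add states in Sat(req) with some successor in Z. Z1 = {Load, Hold, Sync}; Z2 = {Load, Done, Hold, Sync}; fixed.
Sat(E[req U ¬req]) = {Load, Done, Hold, Sync}
Sat(EX E[req U ¬req]) = {s : some successor in {Load, Done, Hold, Sync}} = {Load, Done, Hold, Sync}
Reset ∉ Sat(EX E[req U ¬req]) = {Load, Done, Hold, Sync}, so the formula does not hold at Reset.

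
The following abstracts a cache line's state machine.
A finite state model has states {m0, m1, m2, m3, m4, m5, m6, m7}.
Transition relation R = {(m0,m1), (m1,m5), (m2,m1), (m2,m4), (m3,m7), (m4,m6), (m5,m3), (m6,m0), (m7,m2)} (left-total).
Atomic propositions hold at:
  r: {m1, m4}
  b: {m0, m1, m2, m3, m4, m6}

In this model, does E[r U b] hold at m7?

E[r U b]: least fixpoint, start Z0 = Sat(b) = {m0, m1, m2, m3, m4, m6}, add states in Sat(r) with some successor in Z. Already a fixed point.
Sat(E[r U b]) = {m0, m1, m2, m3, m4, m6}
m7 ∉ Sat(E[r U b]) = {m0, m1, m2, m3, m4, m6}, so the formula does not hold at m7.

No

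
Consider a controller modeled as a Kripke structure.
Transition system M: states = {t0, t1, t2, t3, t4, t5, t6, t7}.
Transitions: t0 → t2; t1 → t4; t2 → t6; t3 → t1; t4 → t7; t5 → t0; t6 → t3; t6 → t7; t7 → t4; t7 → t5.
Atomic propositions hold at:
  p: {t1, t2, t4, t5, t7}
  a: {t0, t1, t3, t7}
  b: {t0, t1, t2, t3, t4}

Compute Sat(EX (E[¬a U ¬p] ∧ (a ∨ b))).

Sat(¬a) = {t2, t4, t5, t6}
Sat(¬p) = {t0, t3, t6}
E[¬a U ¬p]: least fixpoint, start Z0 = Sat(¬p) = {t0, t3, t6}, add states in Sat(¬a) with some successor in Z. Z1 = {t0, t2, t3, t5, t6}; fixed.
Sat(E[¬a U ¬p]) = {t0, t2, t3, t5, t6}
Sat(a ∨ b) = {t0, t1, t2, t3, t4, t7}
Sat(E[¬a U ¬p] ∧ (a ∨ b)) = {t0, t2, t3}
Sat(EX (E[¬a U ¬p] ∧ (a ∨ b))) = {s : some successor in {t0, t2, t3}} = {t0, t5, t6}

{t0, t5, t6}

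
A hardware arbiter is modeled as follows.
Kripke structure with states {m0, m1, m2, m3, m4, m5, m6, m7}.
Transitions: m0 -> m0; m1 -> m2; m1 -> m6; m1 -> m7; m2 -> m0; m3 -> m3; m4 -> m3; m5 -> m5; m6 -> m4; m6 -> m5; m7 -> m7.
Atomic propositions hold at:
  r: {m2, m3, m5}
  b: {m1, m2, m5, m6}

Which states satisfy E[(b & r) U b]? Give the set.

{m1, m2, m5, m6}

Sat(b & r) = {m2, m5}
E[(b & r) U b]: least fixpoint, start Z0 = Sat(b) = {m1, m2, m5, m6}, add states in Sat(b & r) with some successor in Z. Already a fixed point.
Sat(E[(b & r) U b]) = {m1, m2, m5, m6}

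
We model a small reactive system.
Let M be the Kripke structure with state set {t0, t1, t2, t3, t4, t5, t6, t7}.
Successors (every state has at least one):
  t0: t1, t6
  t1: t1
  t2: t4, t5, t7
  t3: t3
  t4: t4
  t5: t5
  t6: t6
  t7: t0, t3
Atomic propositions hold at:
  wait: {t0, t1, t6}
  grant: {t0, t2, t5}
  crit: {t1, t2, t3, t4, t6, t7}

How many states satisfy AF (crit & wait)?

3

Sat(crit & wait) = {t1, t6}
AF (crit & wait): least fixpoint, start Z0 = {t1, t6}, add states with every successor in Z. Z1 = {t0, t1, t6}; fixed.
Sat(AF (crit & wait)) = {t0, t1, t6}
|Sat(AF (crit & wait))| = |{t0, t1, t6}| = 3.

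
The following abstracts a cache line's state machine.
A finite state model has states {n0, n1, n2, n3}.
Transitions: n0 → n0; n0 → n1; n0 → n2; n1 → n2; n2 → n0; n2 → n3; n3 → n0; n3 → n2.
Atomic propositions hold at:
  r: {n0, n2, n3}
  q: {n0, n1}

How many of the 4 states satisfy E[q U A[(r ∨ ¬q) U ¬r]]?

Sat(¬q) = {n2, n3}
Sat(r ∨ ¬q) = {n0, n2, n3}
Sat(¬r) = {n1}
A[(r ∨ ¬q) U ¬r]: least fixpoint, start Z0 = Sat(¬r) = {n1}, add states in Sat(r ∨ ¬q) with every successor in Z. Already a fixed point.
Sat(A[(r ∨ ¬q) U ¬r]) = {n1}
E[q U A[(r ∨ ¬q) U ¬r]]: least fixpoint, start Z0 = Sat(A[(r ∨ ¬q) U ¬r]) = {n1}, add states in Sat(q) with some successor in Z. Z1 = {n0, n1}; fixed.
Sat(E[q U A[(r ∨ ¬q) U ¬r]]) = {n0, n1}
|Sat(E[q U A[(r ∨ ¬q) U ¬r]])| = |{n0, n1}| = 2.

2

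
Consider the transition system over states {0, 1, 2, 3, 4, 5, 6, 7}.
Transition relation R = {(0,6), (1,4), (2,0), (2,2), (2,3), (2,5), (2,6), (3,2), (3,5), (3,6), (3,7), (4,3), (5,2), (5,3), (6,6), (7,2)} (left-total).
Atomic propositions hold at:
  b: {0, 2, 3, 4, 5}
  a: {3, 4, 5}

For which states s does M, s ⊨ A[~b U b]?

{0, 1, 2, 3, 4, 5, 7}

Sat(~b) = {1, 6, 7}
A[~b U b]: least fixpoint, start Z0 = Sat(b) = {0, 2, 3, 4, 5}, add states in Sat(~b) with every successor in Z. Z1 = {0, 1, 2, 3, 4, 5, 7}; fixed.
Sat(A[~b U b]) = {0, 1, 2, 3, 4, 5, 7}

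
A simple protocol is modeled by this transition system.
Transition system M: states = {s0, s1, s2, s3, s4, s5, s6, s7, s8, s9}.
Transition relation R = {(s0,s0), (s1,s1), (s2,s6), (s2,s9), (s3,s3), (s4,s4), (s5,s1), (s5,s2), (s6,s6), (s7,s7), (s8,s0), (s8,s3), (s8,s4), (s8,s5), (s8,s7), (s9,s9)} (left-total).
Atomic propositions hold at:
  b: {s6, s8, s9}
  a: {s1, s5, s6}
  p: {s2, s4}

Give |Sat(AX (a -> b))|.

Sat(a -> b) = {s0, s2, s3, s4, s6, s7, s8, s9}
Sat(AX (a -> b)) = {s : every successor in {s0, s2, s3, s4, s6, s7, s8, s9}} = {s0, s2, s3, s4, s6, s7, s9}
|Sat(AX (a -> b))| = |{s0, s2, s3, s4, s6, s7, s9}| = 7.

7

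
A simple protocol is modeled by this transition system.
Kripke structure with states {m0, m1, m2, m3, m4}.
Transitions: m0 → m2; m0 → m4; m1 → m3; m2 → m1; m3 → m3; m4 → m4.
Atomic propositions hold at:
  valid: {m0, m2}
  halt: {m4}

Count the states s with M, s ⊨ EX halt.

2

Sat(EX halt) = {s : some successor in {m4}} = {m0, m4}
|Sat(EX halt)| = |{m0, m4}| = 2.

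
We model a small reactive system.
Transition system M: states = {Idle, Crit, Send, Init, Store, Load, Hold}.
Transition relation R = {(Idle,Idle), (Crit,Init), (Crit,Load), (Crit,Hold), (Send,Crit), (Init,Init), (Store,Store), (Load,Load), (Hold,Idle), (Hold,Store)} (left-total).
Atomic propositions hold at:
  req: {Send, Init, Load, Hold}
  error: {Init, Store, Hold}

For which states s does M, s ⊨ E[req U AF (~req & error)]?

Sat(~req) = {Idle, Crit, Store}
Sat(~req & error) = {Store}
AF (~req & error): least fixpoint, start Z0 = {Store}, add states with every successor in Z. Already a fixed point.
Sat(AF (~req & error)) = {Store}
E[req U AF (~req & error)]: least fixpoint, start Z0 = Sat(AF (~req & error)) = {Store}, add states in Sat(req) with some successor in Z. Z1 = {Store, Hold}; fixed.
Sat(E[req U AF (~req & error)]) = {Store, Hold}

{Store, Hold}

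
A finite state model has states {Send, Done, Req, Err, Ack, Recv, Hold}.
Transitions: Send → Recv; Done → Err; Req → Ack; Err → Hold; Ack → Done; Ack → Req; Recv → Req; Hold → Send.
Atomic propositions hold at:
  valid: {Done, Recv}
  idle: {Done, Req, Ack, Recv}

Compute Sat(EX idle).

Sat(EX idle) = {s : some successor in {Done, Req, Ack, Recv}} = {Send, Req, Ack, Recv}

{Send, Req, Ack, Recv}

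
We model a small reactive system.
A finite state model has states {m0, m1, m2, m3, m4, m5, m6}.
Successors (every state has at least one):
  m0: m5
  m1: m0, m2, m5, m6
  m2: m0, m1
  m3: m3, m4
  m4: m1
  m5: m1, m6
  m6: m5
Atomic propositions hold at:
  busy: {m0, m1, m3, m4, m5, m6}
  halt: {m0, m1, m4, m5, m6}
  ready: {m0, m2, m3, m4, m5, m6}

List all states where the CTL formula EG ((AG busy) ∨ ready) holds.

{m0, m2, m3, m5, m6}

AG busy: greatest fixpoint, start Z0 = {m0, m1, m3, m4, m5, m6}, keep only states in Sat with every successor in Z. Z1 = {m0, m3, m4, m5, m6}; Z2 = {m0, m3, m6}; Z3 = ∅; fixed.
Sat(AG busy) = ∅
Sat((AG busy) ∨ ready) = {m0, m2, m3, m4, m5, m6}
EG ((AG busy) ∨ ready): greatest fixpoint, start Z0 = {m0, m2, m3, m4, m5, m6}, keep only states in Sat with some successor in Z. Z1 = {m0, m2, m3, m5, m6}; fixed.
Sat(EG ((AG busy) ∨ ready)) = {m0, m2, m3, m5, m6}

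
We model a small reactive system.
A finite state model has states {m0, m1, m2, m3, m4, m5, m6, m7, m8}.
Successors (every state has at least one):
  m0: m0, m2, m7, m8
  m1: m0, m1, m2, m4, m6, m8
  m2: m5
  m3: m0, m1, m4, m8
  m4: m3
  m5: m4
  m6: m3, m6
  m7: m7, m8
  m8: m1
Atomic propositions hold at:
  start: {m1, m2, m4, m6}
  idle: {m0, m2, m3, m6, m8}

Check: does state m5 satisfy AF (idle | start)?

Sat(idle | start) = {m0, m1, m2, m3, m4, m6, m8}
AF (idle | start): least fixpoint, start Z0 = {m0, m1, m2, m3, m4, m6, m8}, add states with every successor in Z. Z1 = {m0, m1, m2, m3, m4, m5, m6, m8}; fixed.
Sat(AF (idle | start)) = {m0, m1, m2, m3, m4, m5, m6, m8}
m5 ∈ Sat(AF (idle | start)) = {m0, m1, m2, m3, m4, m5, m6, m8}, so the formula holds at m5.

Yes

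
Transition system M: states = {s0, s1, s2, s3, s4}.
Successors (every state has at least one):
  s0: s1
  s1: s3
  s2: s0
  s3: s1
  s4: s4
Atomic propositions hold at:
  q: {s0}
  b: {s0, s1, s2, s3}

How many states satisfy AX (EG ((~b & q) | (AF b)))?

4

Sat(~b) = {s4}
Sat(~b & q) = ∅
AF b: least fixpoint, start Z0 = {s0, s1, s2, s3}, add states with every successor in Z. Already a fixed point.
Sat(AF b) = {s0, s1, s2, s3}
Sat((~b & q) | (AF b)) = {s0, s1, s2, s3}
EG ((~b & q) | (AF b)): greatest fixpoint, start Z0 = {s0, s1, s2, s3}, keep only states in Sat with some successor in Z. Already a fixed point.
Sat(EG ((~b & q) | (AF b))) = {s0, s1, s2, s3}
Sat(AX (EG ((~b & q) | (AF b)))) = {s : every successor in {s0, s1, s2, s3}} = {s0, s1, s2, s3}
|Sat(AX (EG ((~b & q) | (AF b))))| = |{s0, s1, s2, s3}| = 4.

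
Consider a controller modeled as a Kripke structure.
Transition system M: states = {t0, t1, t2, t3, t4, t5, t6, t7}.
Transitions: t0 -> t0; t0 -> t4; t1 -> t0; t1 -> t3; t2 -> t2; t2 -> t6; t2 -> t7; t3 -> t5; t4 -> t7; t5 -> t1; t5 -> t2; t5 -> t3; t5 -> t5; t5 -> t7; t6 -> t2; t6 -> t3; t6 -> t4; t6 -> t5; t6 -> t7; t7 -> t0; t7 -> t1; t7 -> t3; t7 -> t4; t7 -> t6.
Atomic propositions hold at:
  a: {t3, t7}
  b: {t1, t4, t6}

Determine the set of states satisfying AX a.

Sat(AX a) = {s : every successor in {t3, t7}} = {t4}

{t4}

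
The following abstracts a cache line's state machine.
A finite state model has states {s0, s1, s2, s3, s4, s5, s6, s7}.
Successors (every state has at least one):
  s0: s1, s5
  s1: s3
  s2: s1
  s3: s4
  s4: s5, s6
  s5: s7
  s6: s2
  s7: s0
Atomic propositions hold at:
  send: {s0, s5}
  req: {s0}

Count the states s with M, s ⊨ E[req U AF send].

AF send: least fixpoint, start Z0 = {s0, s5}, add states with every successor in Z. Z1 = {s0, s5, s7}; fixed.
Sat(AF send) = {s0, s5, s7}
E[req U AF send]: least fixpoint, start Z0 = Sat(AF send) = {s0, s5, s7}, add states in Sat(req) with some successor in Z. Already a fixed point.
Sat(E[req U AF send]) = {s0, s5, s7}
|Sat(E[req U AF send])| = |{s0, s5, s7}| = 3.

3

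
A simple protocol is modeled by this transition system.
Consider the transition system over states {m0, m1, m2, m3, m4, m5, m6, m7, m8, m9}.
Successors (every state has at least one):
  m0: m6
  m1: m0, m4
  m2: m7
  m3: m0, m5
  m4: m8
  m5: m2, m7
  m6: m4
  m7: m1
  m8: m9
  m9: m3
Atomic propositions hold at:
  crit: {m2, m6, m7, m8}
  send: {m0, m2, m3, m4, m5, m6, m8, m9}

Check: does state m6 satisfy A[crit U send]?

Yes

A[crit U send]: least fixpoint, start Z0 = Sat(send) = {m0, m2, m3, m4, m5, m6, m8, m9}, add states in Sat(crit) with every successor in Z. Already a fixed point.
Sat(A[crit U send]) = {m0, m2, m3, m4, m5, m6, m8, m9}
m6 ∈ Sat(A[crit U send]) = {m0, m2, m3, m4, m5, m6, m8, m9}, so the formula holds at m6.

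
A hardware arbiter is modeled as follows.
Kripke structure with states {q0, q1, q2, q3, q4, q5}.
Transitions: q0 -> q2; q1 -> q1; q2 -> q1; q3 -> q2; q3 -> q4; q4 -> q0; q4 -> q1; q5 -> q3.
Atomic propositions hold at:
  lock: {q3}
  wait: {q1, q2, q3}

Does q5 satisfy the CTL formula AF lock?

Yes

AF lock: least fixpoint, start Z0 = {q3}, add states with every successor in Z. Z1 = {q3, q5}; fixed.
Sat(AF lock) = {q3, q5}
q5 ∈ Sat(AF lock) = {q3, q5}, so the formula holds at q5.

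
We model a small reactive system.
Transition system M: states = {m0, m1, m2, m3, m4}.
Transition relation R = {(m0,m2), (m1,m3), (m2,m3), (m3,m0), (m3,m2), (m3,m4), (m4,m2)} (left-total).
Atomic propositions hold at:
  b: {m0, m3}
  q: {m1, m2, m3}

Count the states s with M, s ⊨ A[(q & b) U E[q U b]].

Sat(q & b) = {m3}
E[q U b]: least fixpoint, start Z0 = Sat(b) = {m0, m3}, add states in Sat(q) with some successor in Z. Z1 = {m0, m1, m2, m3}; fixed.
Sat(E[q U b]) = {m0, m1, m2, m3}
A[(q & b) U E[q U b]]: least fixpoint, start Z0 = Sat(E[q U b]) = {m0, m1, m2, m3}, add states in Sat(q & b) with every successor in Z. Already a fixed point.
Sat(A[(q & b) U E[q U b]]) = {m0, m1, m2, m3}
|Sat(A[(q & b) U E[q U b]])| = |{m0, m1, m2, m3}| = 4.

4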